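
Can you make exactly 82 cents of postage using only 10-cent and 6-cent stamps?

We need non-negative x, y with 10x + 6y = 82.
gcd(10, 6) = 2 divides 82, so integer solutions exist.
Search for a non-negative one: x = 1 gives 6y = 82 - 10 = 72, so y = 12.
Check: 10·1 + 6·12 = 82 ✓

Yes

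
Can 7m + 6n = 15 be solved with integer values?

Step 1: Compute gcd(7, 6).
gcd(7, 6) = 1

Step 2: Check divisibility.
Does 1 divide 15? 15 = 1 x 15, so yes.

By the theorem on linear Diophantine equations, 7m + 6n = 15 has integer solutions if and only if gcd(7, 6) divides 15. Since 1 | 15, solutions exist.

Yes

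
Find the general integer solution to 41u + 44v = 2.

Step 1: Compute gcd(41, 44) = 1.
Since 1 divides 2, solutions exist.

Step 2: Find a particular solution using extended Euclidean algorithm.
We get u₀ = -30, v₀ = 28.
Check: 41*-30 + 44*28 = 2 = 2 ✓

Step 3: Write the general solution.
u = -30 + (44/1)t = -30 + 44t
v = 28 - (41/1)t = 28 - 41t
for any integer t.

u = -30 + 44t, v = 28 - 41t for integer t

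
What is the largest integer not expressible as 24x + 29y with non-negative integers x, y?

For two coprime denominations a and b, the Frobenius number (largest value not representable as a non-negative combination) is ab - a - b.
Here gcd(24, 29) = 1, so they are coprime.
F(24, 29) = 24·29 - 24 - 29 = 696 - 53 = 643

643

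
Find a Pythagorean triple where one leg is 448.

We need the other leg and hypotenuse such that 448² + x² = c².
Take x = 414, c = 610: 448² + 414² = 200704 + 171396 = 372100 = 610² ✓
Triple: (414, 448, 610)

(414, 448, 610)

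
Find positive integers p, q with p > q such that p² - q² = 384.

Factor: p² - q² = (p+q)(p-q) = 384.
We need two factors of 384 with the same parity.
Use p+q = 192 and p-q = 2 (product 192·2 = 384).
Adding: 2p = 194, so p = 97.
Subtracting: 2q = 190, so q = 95.
Check: 97² - 95² = 9409 - 9025 = 384 ✓

p = 97, q = 95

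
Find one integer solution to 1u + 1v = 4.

Step 1: Check solvability.
gcd(1, 1) = 1
Since 1 divides 4, solutions exist.

Step 2: Apply extended Euclidean algorithm to find gcd.
We find integers such that 1*x0 + 1*y0 = 1

Step 3: Scale the particular solution.
Multiply by 4/1 = 4:
u = 0, v = 4

Step 4: Verify.
1*(0) + 1*(4) = 4 = 4 ✓

u = 0, v = 4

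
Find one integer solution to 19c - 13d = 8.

Step 1: Check solvability.
gcd(19, 13) = 1
Since 1 divides 8, solutions exist.

Step 2: Apply extended Euclidean algorithm to find gcd.
We find integers such that 19*x0 + 13*y0 = 1

Step 3: Scale the particular solution.
Multiply by 8/1 = 8:
c = -16, d = -24

Step 4: Verify.
19*(-16) - 13*(-24) = 8 = 8 ✓

c = -16, d = -24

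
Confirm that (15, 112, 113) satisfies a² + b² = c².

Compute a² + b² = 15² + 112² = 225 + 12544 = 12769
Compute c² = 113² = 12769
Since 12769 = 12769, confirmed.

Yes, it is a Pythagorean triple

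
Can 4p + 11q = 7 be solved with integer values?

Step 1: Compute gcd(4, 11).
gcd(4, 11) = 1

Step 2: Check divisibility.
Does 1 divide 7? 7 = 1 x 7, so yes.

By the theorem on linear Diophantine equations, 4p + 11q = 7 has integer solutions if and only if gcd(4, 11) divides 7. Since 1 | 7, solutions exist.

Yes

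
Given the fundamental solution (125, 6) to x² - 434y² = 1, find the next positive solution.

Solutions to x² - Dy² = 1 are generated by powers of (x₀ + y₀√D).
The next solution satisfies x₁ + y₁√434 = (x₀ + y₀√434)², giving:
x₁ = x₀² + 434y₀² = 125² + 434·6² = 15625 + 15624 = 31249
y₁ = 2x₀y₀ = 2·125·6 = 1500

Verify: 31249² - 434·1500² = 976500001 - 976500000 = 1 ✓

x = 31249, y = 1500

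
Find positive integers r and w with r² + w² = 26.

We need to find integers r, w > 0 such that r² + w² = 26.
Trying r = 1: w² = 26 - 1² = 26 - 1 = 25
w = 5
Check: 1² + 5² = 1 + 25 = 26 ✓

26 = 1² + 5²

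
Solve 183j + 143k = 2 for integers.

Step 1: Check solvability.
gcd(183, 143) = 1
Since 1 divides 2, solutions exist.

Step 2: Apply extended Euclidean algorithm to find gcd.
We find integers such that 183*x0 + 143*y0 = 1

Step 3: Scale the particular solution.
Multiply by 2/1 = 2:
j = -50, k = 64

Step 4: Verify.
183*(-50) + 143*(64) = 2 = 2 ✓

j = -50, k = 64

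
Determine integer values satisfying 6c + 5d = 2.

Step 1: Check solvability.
gcd(6, 5) = 1
Since 1 divides 2, solutions exist.

Step 2: Apply extended Euclidean algorithm to find gcd.
We find integers such that 6*x0 + 5*y0 = 1

Step 3: Scale the particular solution.
Multiply by 2/1 = 2:
c = 2, d = -2

Step 4: Verify.
6*(2) + 5*(-2) = 2 = 2 ✓

c = 2, d = -2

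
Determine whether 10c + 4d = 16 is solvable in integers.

Step 1: Compute gcd(10, 4).
gcd(10, 4) = 2

Step 2: Check divisibility.
Does 2 divide 16? 16 = 2 x 8, so yes.

By the theorem on linear Diophantine equations, 10c + 4d = 16 has integer solutions if and only if gcd(10, 4) divides 16. Since 2 | 16, solutions exist.

Yes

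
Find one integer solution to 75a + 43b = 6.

Step 1: Check solvability.
gcd(75, 43) = 1
Since 1 divides 6, solutions exist.

Step 2: Apply extended Euclidean algorithm to find gcd.
We find integers such that 75*x0 + 43*y0 = 1

Step 3: Scale the particular solution.
Multiply by 6/1 = 6:
a = -24, b = 42

Step 4: Verify.
75*(-24) + 43*(42) = 6 = 6 ✓

a = -24, b = 42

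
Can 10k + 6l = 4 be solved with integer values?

Step 1: Compute gcd(10, 6).
gcd(10, 6) = 2

Step 2: Check divisibility.
Does 2 divide 4? 4 = 2 x 2, so yes.

By the theorem on linear Diophantine equations, 10k + 6l = 4 has integer solutions if and only if gcd(10, 6) divides 4. Since 2 | 4, solutions exist.

Yes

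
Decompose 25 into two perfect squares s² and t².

We need to find integers s, t > 0 such that s² + t² = 25.
Trying s = 3: t² = 25 - 3² = 25 - 9 = 16
t = 4
Check: 3² + 4² = 9 + 16 = 25 ✓

25 = 3² + 4²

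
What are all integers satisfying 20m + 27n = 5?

Step 1: Compute gcd(20, 27) = 1.
Since 1 divides 5, solutions exist.

Step 2: Find a particular solution using extended Euclidean algorithm.
We get m₀ = -20, n₀ = 15.
Check: 20*-20 + 27*15 = 5 = 5 ✓

Step 3: Write the general solution.
m = -20 + (27/1)t = -20 + 27t
n = 15 - (20/1)t = 15 - 20t
for any integer t.

m = -20 + 27t, n = 15 - 20t for integer t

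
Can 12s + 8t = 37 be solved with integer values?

Step 1: Compute gcd(12, 8).
gcd(12, 8) = 4

Step 2: Check divisibility.
Does 4 divide 37? 37 = 4 x 9 + 1, so no.

By the theorem on linear Diophantine equations, 12s + 8t = 37 has integer solutions if and only if gcd(12, 8) divides 37. Since 4 does not divide 37, no solutions exist.

No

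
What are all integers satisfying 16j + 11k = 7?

Step 1: Compute gcd(16, 11) = 1.
Since 1 divides 7, solutions exist.

Step 2: Find a particular solution using extended Euclidean algorithm.
We get j₀ = -14, k₀ = 21.
Check: 16*-14 + 11*21 = 7 = 7 ✓

Step 3: Write the general solution.
j = -14 + (11/1)t = -14 + 11t
k = 21 - (16/1)t = 21 - 16t
for any integer t.

j = -14 + 11t, k = 21 - 16t for integer t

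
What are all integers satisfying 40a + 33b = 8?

Step 1: Compute gcd(40, 33) = 1.
Since 1 divides 8, solutions exist.

Step 2: Find a particular solution using extended Euclidean algorithm.
We get a₀ = -112, b₀ = 136.
Check: 40*-112 + 33*136 = 8 = 8 ✓

Step 3: Write the general solution.
a = -112 + (33/1)t = -112 + 33t
b = 136 - (40/1)t = 136 - 40t
for any integer t.

a = -112 + 33t, b = 136 - 40t for integer t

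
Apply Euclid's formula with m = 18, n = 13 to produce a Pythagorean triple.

a = m² - n² = 18² - 13² = 324 - 169 = 155
b = 2mn = 2·18·13 = 468
c = m² + n² = 324 + 169 = 493
Verify: 155² + 468² = 24025 + 219024 = 243049 = 493² ✓

(155, 468, 493)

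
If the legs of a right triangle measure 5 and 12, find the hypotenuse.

c² = a² + b² = 5² + 12² = 25 + 144 = 169
c = 13

13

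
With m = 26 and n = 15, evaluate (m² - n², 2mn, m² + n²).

a = m² - n² = 676 - 225 = 451
b = 2mn = 2·26·15 = 780
c = m² + n² = 676 + 225 = 901
Verify: 451² + 780² = 203401 + 608400 = 811801 = 901² ✓

(451, 780, 901)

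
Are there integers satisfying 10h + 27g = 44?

Step 1: Compute gcd(10, 27).
gcd(10, 27) = 1

Step 2: Check divisibility.
Does 1 divide 44? 44 = 1 x 44, so yes.

By the theorem on linear Diophantine equations, 10h + 27g = 44 has integer solutions if and only if gcd(10, 27) divides 44. Since 1 | 44, solutions exist.

Yes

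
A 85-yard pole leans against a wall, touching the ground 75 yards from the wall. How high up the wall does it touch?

The ladder, wall, and ground form a right triangle with hypotenuse 85 and one leg 75.
By the Pythagorean theorem: h² = 85² - 75² = 7225 - 5625 = 1600
h = √1600 = 40 yards

40 yards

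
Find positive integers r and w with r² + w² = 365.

We need to find integers r, w > 0 such that r² + w² = 365.
Trying r = 2: w² = 365 - 2² = 365 - 4 = 361
w = 19
Check: 2² + 19² = 4 + 361 = 365 ✓

365 = 2² + 19²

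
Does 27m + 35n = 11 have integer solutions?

Step 1: Compute gcd(27, 35).
gcd(27, 35) = 1

Step 2: Check divisibility.
Does 1 divide 11? 11 = 1 x 11, so yes.

By the theorem on linear Diophantine equations, 27m + 35n = 11 has integer solutions if and only if gcd(27, 35) divides 11. Since 1 | 11, solutions exist.

Yes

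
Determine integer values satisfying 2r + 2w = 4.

Step 1: Check solvability.
gcd(2, 2) = 2
Since 2 divides 4, solutions exist.

Step 2: Apply extended Euclidean algorithm to find gcd.
We find integers such that 2*x0 + 2*y0 = 2

Step 3: Scale the particular solution.
Multiply by 4/2 = 2:
r = 0, w = 2

Step 4: Verify.
2*(0) + 2*(2) = 4 = 4 ✓

r = 0, w = 2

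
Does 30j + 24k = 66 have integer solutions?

Step 1: Compute gcd(30, 24).
gcd(30, 24) = 6

Step 2: Check divisibility.
Does 6 divide 66? 66 = 6 x 11, so yes.

By the theorem on linear Diophantine equations, 30j + 24k = 66 has integer solutions if and only if gcd(30, 24) divides 66. Since 6 | 66, solutions exist.

Yes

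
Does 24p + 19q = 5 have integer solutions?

Step 1: Compute gcd(24, 19).
gcd(24, 19) = 1

Step 2: Check divisibility.
Does 1 divide 5? 5 = 1 x 5, so yes.

By the theorem on linear Diophantine equations, 24p + 19q = 5 has integer solutions if and only if gcd(24, 19) divides 5. Since 1 | 5, solutions exist.

Yes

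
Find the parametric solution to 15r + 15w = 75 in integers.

Step 1: Compute gcd(15, 15) = 15.
Since 15 divides 75, solutions exist.

Step 2: Find a particular solution using extended Euclidean algorithm.
We get r₀ = 0, w₀ = 5.
Check: 15*0 + 15*5 = 75 = 75 ✓

Step 3: Write the general solution.
r = 0 + (15/15)t = 0 + 1t
w = 5 - (15/15)t = 5 - 1t
for any integer t.

r = 0 + 1t, w = 5 - 1t for integer t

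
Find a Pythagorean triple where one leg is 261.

We need the other leg and hypotenuse such that 261² + x² = c².
Take x = 380, c = 461: 261² + 380² = 68121 + 144400 = 212521 = 461² ✓
Triple: (261, 380, 461)

(261, 380, 461)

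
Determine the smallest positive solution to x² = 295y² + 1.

We seek the smallest positive integers (x, y) with x² - 295y² = 1, i.e., x² = 295y² + 1.
Try successive y values:
y = 1: x² = 295·1² + 1 = 296, not a perfect square
y = 2: x² = 295·2² + 1 = 1181, not a perfect square
y = 3: x² = 295·3² + 1 = 2656, not a perfect square
... continuing the search (or via continued fractions) ...
y = 117900: x² = 295·117900² + 1 = 4100620950001, x = 2024999 ✓

Verify: 2024999² - 295·117900² = 4100620950001 - 4100620950000 = 1 ✓

x = 2024999, y = 117900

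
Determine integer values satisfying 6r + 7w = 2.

Step 1: Check solvability.
gcd(6, 7) = 1
Since 1 divides 2, solutions exist.

Step 2: Apply extended Euclidean algorithm to find gcd.
We find integers such that 6*x0 + 7*y0 = 1

Step 3: Scale the particular solution.
Multiply by 2/1 = 2:
r = -2, w = 2

Step 4: Verify.
6*(-2) + 7*(2) = 2 = 2 ✓

r = -2, w = 2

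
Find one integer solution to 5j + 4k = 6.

Step 1: Check solvability.
gcd(5, 4) = 1
Since 1 divides 6, solutions exist.

Step 2: Apply extended Euclidean algorithm to find gcd.
We find integers such that 5*x0 + 4*y0 = 1

Step 3: Scale the particular solution.
Multiply by 6/1 = 6:
j = 6, k = -6

Step 4: Verify.
5*(6) + 4*(-6) = 6 = 6 ✓

j = 6, k = -6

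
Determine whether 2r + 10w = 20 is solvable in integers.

Step 1: Compute gcd(2, 10).
gcd(2, 10) = 2

Step 2: Check divisibility.
Does 2 divide 20? 20 = 2 x 10, so yes.

By the theorem on linear Diophantine equations, 2r + 10w = 20 has integer solutions if and only if gcd(2, 10) divides 20. Since 2 | 20, solutions exist.

Yes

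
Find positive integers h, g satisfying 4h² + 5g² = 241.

Try small values of h and check whether (241 - 4h²)/5 is a perfect square.
h = 7: 4·7² = 196, so 5g² = 241 - 196 = 45, giving g² = 9, g = 3.
Check: 4·7² + 5·3² = 196 + 45 = 241 ✓

h = 7, g = 3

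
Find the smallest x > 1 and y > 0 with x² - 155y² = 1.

We seek the smallest positive integers (x, y) with x² - 155y² = 1, i.e., x² = 155y² + 1.
Try successive y values:
y = 1: x² = 155·1² + 1 = 156, not a perfect square
y = 2: x² = 155·2² + 1 = 621, not a perfect square
y = 3: x² = 155·3² + 1 = 1396, not a perfect square
... continuing the search (or via continued fractions) ...
y = 20: x² = 155·20² + 1 = 62001, x = 249 ✓

Verify: 249² - 155·20² = 62001 - 62000 = 1 ✓

x = 249, y = 20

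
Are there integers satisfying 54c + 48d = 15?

Step 1: Compute gcd(54, 48).
gcd(54, 48) = 6

Step 2: Check divisibility.
Does 6 divide 15? 15 = 6 x 2 + 3, so no.

By the theorem on linear Diophantine equations, 54c + 48d = 15 has integer solutions if and only if gcd(54, 48) divides 15. Since 6 does not divide 15, no solutions exist.

No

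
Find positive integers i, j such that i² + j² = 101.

Search for i with 101 - i² a perfect square.
i = 1: 101 - 1² = 101 - 1 = 100 = 10² ✓
So i = 1, j = 10.

i = 1, j = 10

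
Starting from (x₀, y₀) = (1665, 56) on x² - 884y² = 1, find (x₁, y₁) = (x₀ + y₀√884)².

Solutions to x² - Dy² = 1 are generated by powers of (x₀ + y₀√D).
The next solution satisfies x₁ + y₁√884 = (x₀ + y₀√884)², giving:
x₁ = x₀² + 884y₀² = 1665² + 884·56² = 2772225 + 2772224 = 5544449
y₁ = 2x₀y₀ = 2·1665·56 = 186480

Verify: 5544449² - 884·186480² = 30740914713601 - 30740914713600 = 1 ✓

x = 5544449, y = 186480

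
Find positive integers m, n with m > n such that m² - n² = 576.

Factor: m² - n² = (m+n)(m-n) = 576.
We need two factors of 576 with the same parity.
Use m+n = 288 and m-n = 2 (product 288·2 = 576).
Adding: 2m = 290, so m = 145.
Subtracting: 2n = 286, so n = 143.
Check: 145² - 143² = 21025 - 20449 = 576 ✓

m = 145, n = 143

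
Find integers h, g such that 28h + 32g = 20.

Step 1: Check solvability.
gcd(28, 32) = 4
Since 4 divides 20, solutions exist.

Step 2: Apply extended Euclidean algorithm to find gcd.
We find integers such that 28*x0 + 32*y0 = 4

Step 3: Scale the particular solution.
Multiply by 20/4 = 5:
h = -5, g = 5

Step 4: Verify.
28*(-5) + 32*(5) = 20 = 20 ✓

h = -5, g = 5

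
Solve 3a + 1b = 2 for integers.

Step 1: Check solvability.
gcd(3, 1) = 1
Since 1 divides 2, solutions exist.

Step 2: Apply extended Euclidean algorithm to find gcd.
We find integers such that 3*x0 + 1*y0 = 1

Step 3: Scale the particular solution.
Multiply by 2/1 = 2:
a = 0, b = 2

Step 4: Verify.
3*(0) + 1*(2) = 2 = 2 ✓

a = 0, b = 2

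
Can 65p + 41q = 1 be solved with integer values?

Step 1: Compute gcd(65, 41).
gcd(65, 41) = 1

Step 2: Check divisibility.
Does 1 divide 1? 1 = 1 x 1, so yes.

By the theorem on linear Diophantine equations, 65p + 41q = 1 has integer solutions if and only if gcd(65, 41) divides 1. Since 1 | 1, solutions exist.

Yes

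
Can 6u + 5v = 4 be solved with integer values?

Step 1: Compute gcd(6, 5).
gcd(6, 5) = 1

Step 2: Check divisibility.
Does 1 divide 4? 4 = 1 x 4, so yes.

By the theorem on linear Diophantine equations, 6u + 5v = 4 has integer solutions if and only if gcd(6, 5) divides 4. Since 1 | 4, solutions exist.

Yes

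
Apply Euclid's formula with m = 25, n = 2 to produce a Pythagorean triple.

a = m² - n² = 25² - 2² = 625 - 4 = 621
b = 2mn = 2·25·2 = 100
c = m² + n² = 625 + 4 = 629
Verify: 621² + 100² = 385641 + 10000 = 395641 = 629² ✓

(621, 100, 629)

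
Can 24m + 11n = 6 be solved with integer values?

Step 1: Compute gcd(24, 11).
gcd(24, 11) = 1

Step 2: Check divisibility.
Does 1 divide 6? 6 = 1 x 6, so yes.

By the theorem on linear Diophantine equations, 24m + 11n = 6 has integer solutions if and only if gcd(24, 11) divides 6. Since 1 | 6, solutions exist.

Yes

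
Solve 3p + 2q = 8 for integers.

Step 1: Check solvability.
gcd(3, 2) = 1
Since 1 divides 8, solutions exist.

Step 2: Apply extended Euclidean algorithm to find gcd.
We find integers such that 3*x0 + 2*y0 = 1

Step 3: Scale the particular solution.
Multiply by 8/1 = 8:
p = 8, q = -8

Step 4: Verify.
3*(8) + 2*(-8) = 8 = 8 ✓

p = 8, q = -8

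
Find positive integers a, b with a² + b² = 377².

We need a² + b² = 377² = 142129.
Trying: 135² + 352² = 18225 + 123904 = 142129 ✓

(135, 352, 377)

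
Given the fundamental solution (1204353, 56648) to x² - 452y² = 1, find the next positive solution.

Solutions to x² - Dy² = 1 are generated by powers of (x₀ + y₀√D).
The next solution satisfies x₁ + y₁√452 = (x₀ + y₀√452)², giving:
x₁ = x₀² + 452y₀² = 1204353² + 452·56648² = 1450466148609 + 1450466148608 = 2900932297217
y₁ = 2x₀y₀ = 2·1204353·56648 = 136448377488

Verify: 2900932297217² - 452·136448377488² = 8415408193036700825945089 - 8415408193036700825945088 = 1 ✓

x = 2900932297217, y = 136448377488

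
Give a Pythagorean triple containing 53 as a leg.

We need the other leg and hypotenuse such that 53² + x² = c².
Take x = 1404, c = 1405: 53² + 1404² = 2809 + 1971216 = 1974025 = 1405² ✓
Triple: (53, 1404, 1405)

(53, 1404, 1405)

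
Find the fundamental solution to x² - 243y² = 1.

We seek the smallest positive integers (x, y) with x² - 243y² = 1, i.e., x² = 243y² + 1.
Try successive y values:
y = 1: x² = 243·1² + 1 = 244, not a perfect square
y = 2: x² = 243·2² + 1 = 973, not a perfect square
y = 3: x² = 243·3² + 1 = 2188, not a perfect square
... continuing the search (or via continued fractions) ...
y = 4505: x² = 243·4505² + 1 = 4931691076, x = 70226 ✓

Verify: 70226² - 243·4505² = 4931691076 - 4931691075 = 1 ✓

x = 70226, y = 4505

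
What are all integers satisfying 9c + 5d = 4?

Step 1: Compute gcd(9, 5) = 1.
Since 1 divides 4, solutions exist.

Step 2: Find a particular solution using extended Euclidean algorithm.
We get c₀ = -4, d₀ = 8.
Check: 9*-4 + 5*8 = 4 = 4 ✓

Step 3: Write the general solution.
c = -4 + (5/1)t = -4 + 5t
d = 8 - (9/1)t = 8 - 9t
for any integer t.

c = -4 + 5t, d = 8 - 9t for integer t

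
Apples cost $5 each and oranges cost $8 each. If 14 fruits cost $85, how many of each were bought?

Let a = apples, o = oranges.
a + o = 14
5a + 8o = 85
Substitute o = 14 - a:
5a + 8(14 - a) = 85
(5 - 8)a = 85 - 112
-3a = -27
a = 9, o = 14 - 9 = 5

Apples: 9, Oranges: 5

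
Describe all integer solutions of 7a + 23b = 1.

Step 1: Compute gcd(7, 23) = 1.
Since 1 divides 1, solutions exist.

Step 2: Find a particular solution using extended Euclidean algorithm.
We get a₀ = 10, b₀ = -3.
Check: 7*10 + 23*-3 = 1 = 1 ✓

Step 3: Write the general solution.
a = 10 + (23/1)t = 10 + 23t
b = -3 - (7/1)t = -3 - 7t
for any integer t.

a = 10 + 23t, b = -3 - 7t for integer t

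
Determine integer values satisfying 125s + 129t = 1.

Step 1: Check solvability.
gcd(125, 129) = 1
Since 1 divides 1, solutions exist.

Step 2: Apply extended Euclidean algorithm to find gcd.
We find integers such that 125*x0 + 129*y0 = 1

Step 3: Scale the particular solution.
Multiply by 1/1 = 1:
s = 32, t = -31

Step 4: Verify.
125*(32) + 129*(-31) = 1 = 1 ✓

s = 32, t = -31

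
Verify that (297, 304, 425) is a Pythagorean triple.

Compute a² + b²:
297² + 304² = 88209 + 92416 = 180625
Compute c²:
425² = 180625
Since 180625 = 180625, it is a Pythagorean triple.

Yes, it is a Pythagorean triple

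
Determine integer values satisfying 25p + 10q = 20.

Step 1: Check solvability.
gcd(25, 10) = 5
Since 5 divides 20, solutions exist.

Step 2: Apply extended Euclidean algorithm to find gcd.
We find integers such that 25*x0 + 10*y0 = 5

Step 3: Scale the particular solution.
Multiply by 20/5 = 4:
p = 4, q = -8

Step 4: Verify.
25*(4) + 10*(-8) = 20 = 20 ✓

p = 4, q = -8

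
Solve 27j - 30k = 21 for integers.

Step 1: Check solvability.
gcd(27, 30) = 3
Since 3 divides 21, solutions exist.

Step 2: Apply extended Euclidean algorithm to find gcd.
We find integers such that 27*x0 + 30*y0 = 3

Step 3: Scale the particular solution.
Multiply by 21/3 = 7:
j = -7, k = -7

Step 4: Verify.
27*(-7) - 30*(-7) = 21 = 21 ✓

j = -7, k = -7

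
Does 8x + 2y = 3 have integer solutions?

Step 1: Compute gcd(8, 2).
gcd(8, 2) = 2

Step 2: Check divisibility.
Does 2 divide 3? 3 = 2 x 1 + 1, so no.

By the theorem on linear Diophantine equations, 8x + 2y = 3 has integer solutions if and only if gcd(8, 2) divides 3. Since 2 does not divide 3, no solutions exist.

No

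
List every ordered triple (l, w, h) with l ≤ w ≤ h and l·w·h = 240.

Iterate l from 1 to ⌊240^(1/3)⌋. For each l dividing 240, iterate w ≥ l with w dividing 240/l, and set h = 240/(l·w).
Triples found (24): (1×1×240), (1×2×120), (1×3×80), (1×4×60), (1×5×48), (1×6×40), (1×8×30), (1×10×24), (1×12×20), (1×15×16), (2×2×60), (2×3×40), (2×4×30), (2×5×24), (2×6×20), (2×8×15), (2×10×12), (3×4×20), (3×5×16), (3×8×10), (4×4×15), (4×5×12), (4×6×10), (5×6×8)

(1×1×240), (1×2×120), (1×3×80), (1×4×60), (1×5×48), (1×6×40), (1×8×30), (1×10×24), (1×12×20), (1×15×16), (2×2×60), (2×3×40), (2×4×30), (2×5×24), (2×6×20), (2×8×15), (2×10×12), (3×4×20), (3×5×16), (3×8×10), (4×4×15), (4×5×12), (4×6×10), (5×6×8)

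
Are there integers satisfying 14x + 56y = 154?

Step 1: Compute gcd(14, 56).
gcd(14, 56) = 14

Step 2: Check divisibility.
Does 14 divide 154? 154 = 14 x 11, so yes.

By the theorem on linear Diophantine equations, 14x + 56y = 154 has integer solutions if and only if gcd(14, 56) divides 154. Since 14 | 154, solutions exist.

Yes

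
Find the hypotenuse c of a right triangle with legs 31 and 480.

c² = a² + b² = 31² + 480² = 961 + 230400 = 231361
c = 481

481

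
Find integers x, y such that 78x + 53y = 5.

Step 1: Check solvability.
gcd(78, 53) = 1
Since 1 divides 5, solutions exist.

Step 2: Apply extended Euclidean algorithm to find gcd.
We find integers such that 78*x0 + 53*y0 = 1

Step 3: Scale the particular solution.
Multiply by 5/1 = 5:
x = 85, y = -125

Step 4: Verify.
78*(85) + 53*(-125) = 5 = 5 ✓

x = 85, y = -125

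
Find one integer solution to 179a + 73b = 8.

Step 1: Check solvability.
gcd(179, 73) = 1
Since 1 divides 8, solutions exist.

Step 2: Apply extended Euclidean algorithm to find gcd.
We find integers such that 179*x0 + 73*y0 = 1

Step 3: Scale the particular solution.
Multiply by 8/1 = 8:
a = 248, b = -608

Step 4: Verify.
179*(248) + 73*(-608) = 8 = 8 ✓

a = 248, b = -608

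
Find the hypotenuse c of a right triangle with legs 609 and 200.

c² = a² + b² = 609² + 200² = 370881 + 40000 = 410881
c = sqrt(410881) = 641

641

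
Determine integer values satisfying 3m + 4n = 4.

Step 1: Check solvability.
gcd(3, 4) = 1
Since 1 divides 4, solutions exist.

Step 2: Apply extended Euclidean algorithm to find gcd.
We find integers such that 3*x0 + 4*y0 = 1

Step 3: Scale the particular solution.
Multiply by 4/1 = 4:
m = -4, n = 4

Step 4: Verify.
3*(-4) + 4*(4) = 4 = 4 ✓

m = -4, n = 4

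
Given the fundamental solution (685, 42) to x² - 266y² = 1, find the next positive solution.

Solutions to x² - Dy² = 1 are generated by powers of (x₀ + y₀√D).
The next solution satisfies x₁ + y₁√266 = (x₀ + y₀√266)², giving:
x₁ = x₀² + 266y₀² = 685² + 266·42² = 469225 + 469224 = 938449
y₁ = 2x₀y₀ = 2·685·42 = 57540

Verify: 938449² - 266·57540² = 880686525601 - 880686525600 = 1 ✓

x = 938449, y = 57540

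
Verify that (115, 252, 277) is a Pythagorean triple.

Compute a² + b²:
115² + 252² = 13225 + 63504 = 76729
Compute c²:
277² = 76729
Since 76729 = 76729, it is a Pythagorean triple.

Yes, it is a Pythagorean triple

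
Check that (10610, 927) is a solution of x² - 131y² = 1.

Compute x² = 10610² = 112572100
Compute 131y² = 131·927² = 131·859329 = 112572099
x² - 131y² = 112572100 - 112572099 = 1
Since this equals 1, (10610, 927) is a solution.

Yes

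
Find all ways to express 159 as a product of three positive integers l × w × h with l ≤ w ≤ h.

Iterate l from 1 to ⌊159^(1/3)⌋. For each l dividing 159, iterate w ≥ l with w dividing 159/l, and set h = 159/(l·w).
Triples found (2): (1×1×159), (1×3×53)

(1×1×159), (1×3×53)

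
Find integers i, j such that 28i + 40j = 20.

Step 1: Check solvability.
gcd(28, 40) = 4
Since 4 divides 20, solutions exist.

Step 2: Apply extended Euclidean algorithm to find gcd.
We find integers such that 28*x0 + 40*y0 = 4

Step 3: Scale the particular solution.
Multiply by 20/4 = 5:
i = 15, j = -10

Step 4: Verify.
28*(15) + 40*(-10) = 20 = 20 ✓

i = 15, j = -10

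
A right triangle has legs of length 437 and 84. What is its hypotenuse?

c² = a² + b² = 437² + 84² = 190969 + 7056 = 198025
c = 445

445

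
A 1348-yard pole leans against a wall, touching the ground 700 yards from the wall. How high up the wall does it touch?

The ladder, wall, and ground form a right triangle with hypotenuse 1348 and one leg 700.
By the Pythagorean theorem: h² = 1348² - 700² = 1817104 - 490000 = 1327104
h = √1327104 = 1152 yards

1152 yards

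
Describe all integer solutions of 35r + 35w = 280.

Step 1: Compute gcd(35, 35) = 35.
Since 35 divides 280, solutions exist.

Step 2: Find a particular solution using extended Euclidean algorithm.
We get r₀ = 0, w₀ = 8.
Check: 35*0 + 35*8 = 280 = 280 ✓

Step 3: Write the general solution.
r = 0 + (35/35)t = 0 + 1t
w = 8 - (35/35)t = 8 - 1t
for any integer t.

r = 0 + 1t, w = 8 - 1t for integer t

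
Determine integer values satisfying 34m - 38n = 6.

Step 1: Check solvability.
gcd(34, 38) = 2
Since 2 divides 6, solutions exist.

Step 2: Apply extended Euclidean algorithm to find gcd.
We find integers such that 34*x0 + 38*y0 = 2

Step 3: Scale the particular solution.
Multiply by 6/2 = 3:
m = 27, n = 24

Step 4: Verify.
34*(27) - 38*(24) = 6 = 6 ✓

m = 27, n = 24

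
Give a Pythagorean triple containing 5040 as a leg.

We need the other leg and hypotenuse such that 5040² + x² = c².
Take x = 3354, c = 6054: 5040² + 3354² = 25401600 + 11249316 = 36650916 = 6054² ✓
Triple: (3354, 5040, 6054)

(3354, 5040, 6054)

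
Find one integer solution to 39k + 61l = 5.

Step 1: Check solvability.
gcd(39, 61) = 1
Since 1 divides 5, solutions exist.

Step 2: Apply extended Euclidean algorithm to find gcd.
We find integers such that 39*x0 + 61*y0 = 1

Step 3: Scale the particular solution.
Multiply by 5/1 = 5:
k = -125, l = 80

Step 4: Verify.
39*(-125) + 61*(80) = 5 = 5 ✓

k = -125, l = 80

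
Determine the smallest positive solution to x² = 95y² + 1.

We seek the smallest positive integers (x, y) with x² - 95y² = 1, i.e., x² = 95y² + 1.
Try successive y values:
y = 1: x² = 95·1² + 1 = 96, not a perfect square
y = 2: x² = 95·2² + 1 = 381, not a perfect square
y = 3: x² = 95·3² + 1 = 856, not a perfect square
... continuing the search (or via continued fractions) ...
y = 4: x² = 95·4² + 1 = 1521, x = 39 ✓

Verify: 39² - 95·4² = 1521 - 1520 = 1 ✓

x = 39, y = 4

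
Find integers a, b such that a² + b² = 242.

We need to find integers a, b > 0 such that a² + b² = 242.
Trying a = 11: b² = 242 - 11² = 242 - 121 = 121
b = 11
Check: 11² + 11² = 121 + 121 = 242 ✓

242 = 11² + 11²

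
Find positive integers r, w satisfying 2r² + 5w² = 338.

Try small values of r and check whether (338 - 2r²)/5 is a perfect square.
r = 3: 2·3² = 18, so 5w² = 338 - 18 = 320, giving w² = 64, w = 8.
Check: 2·3² + 5·8² = 18 + 320 = 338 ✓

r = 3, w = 8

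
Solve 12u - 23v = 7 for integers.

Step 1: Check solvability.
gcd(12, 23) = 1
Since 1 divides 7, solutions exist.

Step 2: Apply extended Euclidean algorithm to find gcd.
We find integers such that 12*x0 + 23*y0 = 1

Step 3: Scale the particular solution.
Multiply by 7/1 = 7:
u = 14, v = 7

Step 4: Verify.
12*(14) - 23*(7) = 7 = 7 ✓

u = 14, v = 7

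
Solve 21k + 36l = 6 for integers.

Step 1: Check solvability.
gcd(21, 36) = 3
Since 3 divides 6, solutions exist.

Step 2: Apply extended Euclidean algorithm to find gcd.
We find integers such that 21*x0 + 36*y0 = 3

Step 3: Scale the particular solution.
Multiply by 6/3 = 2:
k = -10, l = 6

Step 4: Verify.
21*(-10) + 36*(6) = 6 = 6 ✓

k = -10, l = 6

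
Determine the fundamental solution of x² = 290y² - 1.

We need x² = 290y² - 1. Try successive y:
y = 1: x² = 290·1² - 1 = 289 = 17² ✓
Check: 17² - 290·1² = 289 - 290 = -1 ✓

x = 17, y = 1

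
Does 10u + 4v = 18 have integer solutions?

Step 1: Compute gcd(10, 4).
gcd(10, 4) = 2

Step 2: Check divisibility.
Does 2 divide 18? 18 = 2 x 9, so yes.

By the theorem on linear Diophantine equations, 10u + 4v = 18 has integer solutions if and only if gcd(10, 4) divides 18. Since 2 | 18, solutions exist.

Yes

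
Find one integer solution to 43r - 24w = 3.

Step 1: Check solvability.
gcd(43, 24) = 1
Since 1 divides 3, solutions exist.

Step 2: Apply extended Euclidean algorithm to find gcd.
We find integers such that 43*x0 + 24*y0 = 1

Step 3: Scale the particular solution.
Multiply by 3/1 = 3:
r = -15, w = -27

Step 4: Verify.
43*(-15) - 24*(-27) = 3 = 3 ✓

r = -15, w = -27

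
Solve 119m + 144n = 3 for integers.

Step 1: Check solvability.
gcd(119, 144) = 1
Since 1 divides 3, solutions exist.

Step 2: Apply extended Euclidean algorithm to find gcd.
We find integers such that 119*x0 + 144*y0 = 1

Step 3: Scale the particular solution.
Multiply by 3/1 = 3:
m = 69, n = -57

Step 4: Verify.
119*(69) + 144*(-57) = 3 = 3 ✓

m = 69, n = -57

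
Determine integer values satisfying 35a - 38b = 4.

Step 1: Check solvability.
gcd(35, 38) = 1
Since 1 divides 4, solutions exist.

Step 2: Apply extended Euclidean algorithm to find gcd.
We find integers such that 35*x0 + 38*y0 = 1

Step 3: Scale the particular solution.
Multiply by 4/1 = 4:
a = -52, b = -48

Step 4: Verify.
35*(-52) - 38*(-48) = 4 = 4 ✓

a = -52, b = -48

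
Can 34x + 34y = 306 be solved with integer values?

Step 1: Compute gcd(34, 34).
gcd(34, 34) = 34

Step 2: Check divisibility.
Does 34 divide 306? 306 = 34 x 9, so yes.

By the theorem on linear Diophantine equations, 34x + 34y = 306 has integer solutions if and only if gcd(34, 34) divides 306. Since 34 | 306, solutions exist.

Yes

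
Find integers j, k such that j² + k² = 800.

We need to find integers j, k > 0 such that j² + k² = 800.
Trying j = 4: k² = 800 - 4² = 800 - 16 = 784
k = 28
Check: 4² + 28² = 16 + 784 = 800 ✓

800 = 4² + 28²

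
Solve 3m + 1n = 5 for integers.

Step 1: Check solvability.
gcd(3, 1) = 1
Since 1 divides 5, solutions exist.

Step 2: Apply extended Euclidean algorithm to find gcd.
We find integers such that 3*x0 + 1*y0 = 1

Step 3: Scale the particular solution.
Multiply by 5/1 = 5:
m = 0, n = 5

Step 4: Verify.
3*(0) + 1*(5) = 5 = 5 ✓

m = 0, n = 5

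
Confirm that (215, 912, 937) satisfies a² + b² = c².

Compute a² + b² = 215² + 912² = 46225 + 831744 = 877969
Compute c² = 937² = 877969
Since 877969 = 877969, confirmed.

Yes, it is a Pythagorean triple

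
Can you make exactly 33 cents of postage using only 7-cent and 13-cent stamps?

We need non-negative x, y with 7x + 13y = 33.
gcd(7, 13) = 1 divides 33, so integer solutions exist.
Search for a non-negative one: x = 1 gives 13y = 33 - 7 = 26, so y = 2.
Check: 7·1 + 13·2 = 33 ✓

Yes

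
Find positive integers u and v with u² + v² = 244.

We need to find integers u, v > 0 such that u² + v² = 244.
Trying u = 10: v² = 244 - 10² = 244 - 100 = 144
v = 12
Check: 10² + 12² = 100 + 144 = 244 ✓

244 = 10² + 12²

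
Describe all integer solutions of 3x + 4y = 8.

Step 1: Compute gcd(3, 4) = 1.
Since 1 divides 8, solutions exist.

Step 2: Find a particular solution using extended Euclidean algorithm.
We get x₀ = -8, y₀ = 8.
Check: 3*-8 + 4*8 = 8 = 8 ✓

Step 3: Write the general solution.
x = -8 + (4/1)t = -8 + 4t
y = 8 - (3/1)t = 8 - 3t
for any integer t.

x = -8 + 4t, y = 8 - 3t for integer t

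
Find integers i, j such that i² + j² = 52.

We need to find integers i, j > 0 such that i² + j² = 52.
Trying i = 4: j² = 52 - 4² = 52 - 16 = 36
j = 6
Check: 4² + 6² = 16 + 36 = 52 ✓

52 = 4² + 6²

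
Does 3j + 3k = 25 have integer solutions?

Step 1: Compute gcd(3, 3).
gcd(3, 3) = 3

Step 2: Check divisibility.
Does 3 divide 25? 25 = 3 x 8 + 1, so no.

By the theorem on linear Diophantine equations, 3j + 3k = 25 has integer solutions if and only if gcd(3, 3) divides 25. Since 3 does not divide 25, no solutions exist.

No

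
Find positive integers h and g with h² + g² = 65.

We need to find integers h, g > 0 such that h² + g² = 65.
Trying h = 1: g² = 65 - 1² = 65 - 1 = 64
g = 8
Check: 1² + 8² = 1 + 64 = 65 ✓

65 = 1² + 8²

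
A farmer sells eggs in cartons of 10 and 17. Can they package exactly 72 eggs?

We need non-negative a, b with 10a + 17b = 72.
gcd(10, 17) = 1 divides 72, but no a in [0, 7] gives non-negative b.

No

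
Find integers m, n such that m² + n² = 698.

We need to find integers m, n > 0 such that m² + n² = 698.
Trying m = 13: n² = 698 - 13² = 698 - 169 = 529
n = 23
Check: 13² + 23² = 169 + 529 = 698 ✓

698 = 13² + 23²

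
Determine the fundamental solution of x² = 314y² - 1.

We need x² = 314y² - 1. Try successive y:
y = 1: x² = 314·1² - 1 = 313, not a perfect square
y = 2: x² = 314·2² - 1 = 1255, not a perfect square
y = 3: x² = 314·3² - 1 = 2825, not a perfect square
...
y = 25: x² = 314·25² - 1 = 196249 = 443² ✓
Check: 443² - 314·25² = 196249 - 196250 = -1 ✓

x = 443, y = 25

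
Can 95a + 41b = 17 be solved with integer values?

Step 1: Compute gcd(95, 41).
gcd(95, 41) = 1

Step 2: Check divisibility.
Does 1 divide 17? 17 = 1 x 17, so yes.

By the theorem on linear Diophantine equations, 95a + 41b = 17 has integer solutions if and only if gcd(95, 41) divides 17. Since 1 | 17, solutions exist.

Yes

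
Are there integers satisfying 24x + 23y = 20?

Step 1: Compute gcd(24, 23).
gcd(24, 23) = 1

Step 2: Check divisibility.
Does 1 divide 20? 20 = 1 x 20, so yes.

By the theorem on linear Diophantine equations, 24x + 23y = 20 has integer solutions if and only if gcd(24, 23) divides 20. Since 1 | 20, solutions exist.

Yes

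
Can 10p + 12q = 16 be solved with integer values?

Step 1: Compute gcd(10, 12).
gcd(10, 12) = 2

Step 2: Check divisibility.
Does 2 divide 16? 16 = 2 x 8, so yes.

By the theorem on linear Diophantine equations, 10p + 12q = 16 has integer solutions if and only if gcd(10, 12) divides 16. Since 2 | 16, solutions exist.

Yes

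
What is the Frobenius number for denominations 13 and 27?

For two coprime denominations a and b, the Frobenius number (largest value not representable as a non-negative combination) is ab - a - b.
Here gcd(13, 27) = 1, so they are coprime.
F(13, 27) = 13·27 - 13 - 27 = 351 - 40 = 311

311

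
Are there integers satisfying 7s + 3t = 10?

Step 1: Compute gcd(7, 3).
gcd(7, 3) = 1

Step 2: Check divisibility.
Does 1 divide 10? 10 = 1 x 10, so yes.

By the theorem on linear Diophantine equations, 7s + 3t = 10 has integer solutions if and only if gcd(7, 3) divides 10. Since 1 | 10, solutions exist.

Yes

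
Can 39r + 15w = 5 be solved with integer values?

Step 1: Compute gcd(39, 15).
gcd(39, 15) = 3

Step 2: Check divisibility.
Does 3 divide 5? 5 = 3 x 1 + 2, so no.

By the theorem on linear Diophantine equations, 39r + 15w = 5 has integer solutions if and only if gcd(39, 15) divides 5. Since 3 does not divide 5, no solutions exist.

No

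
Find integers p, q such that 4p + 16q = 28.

Step 1: Check solvability.
gcd(4, 16) = 4
Since 4 divides 28, solutions exist.

Step 2: Apply extended Euclidean algorithm to find gcd.
We find integers such that 4*x0 + 16*y0 = 4

Step 3: Scale the particular solution.
Multiply by 28/4 = 7:
p = 7, q = 0

Step 4: Verify.
4*(7) + 16*(0) = 28 = 28 ✓

p = 7, q = 0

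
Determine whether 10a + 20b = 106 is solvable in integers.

Step 1: Compute gcd(10, 20).
gcd(10, 20) = 10

Step 2: Check divisibility.
Does 10 divide 106? 106 = 10 x 10 + 6, so no.

By the theorem on linear Diophantine equations, 10a + 20b = 106 has integer solutions if and only if gcd(10, 20) divides 106. Since 10 does not divide 106, no solutions exist.

No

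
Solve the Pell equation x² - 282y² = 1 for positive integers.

We seek the smallest positive integers (x, y) with x² - 282y² = 1, i.e., x² = 282y² + 1.
Try successive y values:
y = 1: x² = 282·1² + 1 = 283, not a perfect square
y = 2: x² = 282·2² + 1 = 1129, not a perfect square
y = 3: x² = 282·3² + 1 = 2539, not a perfect square
... continuing the search (or via continued fractions) ...
y = 140: x² = 282·140² + 1 = 5527201, x = 2351 ✓

Verify: 2351² - 282·140² = 5527201 - 5527200 = 1 ✓

x = 2351, y = 140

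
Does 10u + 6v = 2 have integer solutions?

Step 1: Compute gcd(10, 6).
gcd(10, 6) = 2

Step 2: Check divisibility.
Does 2 divide 2? 2 = 2 x 1, so yes.

By the theorem on linear Diophantine equations, 10u + 6v = 2 has integer solutions if and only if gcd(10, 6) divides 2. Since 2 | 2, solutions exist.

Yes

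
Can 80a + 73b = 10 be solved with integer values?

Step 1: Compute gcd(80, 73).
gcd(80, 73) = 1

Step 2: Check divisibility.
Does 1 divide 10? 10 = 1 x 10, so yes.

By the theorem on linear Diophantine equations, 80a + 73b = 10 has integer solutions if and only if gcd(80, 73) divides 10. Since 1 | 10, solutions exist.

Yes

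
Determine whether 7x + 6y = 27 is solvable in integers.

Step 1: Compute gcd(7, 6).
gcd(7, 6) = 1

Step 2: Check divisibility.
Does 1 divide 27? 27 = 1 x 27, so yes.

By the theorem on linear Diophantine equations, 7x + 6y = 27 has integer solutions if and only if gcd(7, 6) divides 27. Since 1 | 27, solutions exist.

Yes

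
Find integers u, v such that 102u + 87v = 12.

Step 1: Check solvability.
gcd(102, 87) = 3
Since 3 divides 12, solutions exist.

Step 2: Apply extended Euclidean algorithm to find gcd.
We find integers such that 102*x0 + 87*y0 = 3

Step 3: Scale the particular solution.
Multiply by 12/3 = 4:
u = 24, v = -28

Step 4: Verify.
102*(24) + 87*(-28) = 12 = 12 ✓

u = 24, v = -28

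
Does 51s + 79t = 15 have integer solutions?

Step 1: Compute gcd(51, 79).
gcd(51, 79) = 1

Step 2: Check divisibility.
Does 1 divide 15? 15 = 1 x 15, so yes.

By the theorem on linear Diophantine equations, 51s + 79t = 15 has integer solutions if and only if gcd(51, 79) divides 15. Since 1 | 15, solutions exist.

Yes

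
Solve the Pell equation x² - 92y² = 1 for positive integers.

We seek the smallest positive integers (x, y) with x² - 92y² = 1, i.e., x² = 92y² + 1.
Try successive y values:
y = 1: x² = 92·1² + 1 = 93, not a perfect square
y = 2: x² = 92·2² + 1 = 369, not a perfect square
y = 3: x² = 92·3² + 1 = 829, not a perfect square
... continuing the search (or via continued fractions) ...
y = 120: x² = 92·120² + 1 = 1324801, x = 1151 ✓

Verify: 1151² - 92·120² = 1324801 - 1324800 = 1 ✓

x = 1151, y = 120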